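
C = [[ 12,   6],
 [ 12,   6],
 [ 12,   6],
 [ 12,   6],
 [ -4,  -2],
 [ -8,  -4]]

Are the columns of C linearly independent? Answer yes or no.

Row reduce C to echelon form.
R2 ← R2 − R1: [0, 0]
R3 ← R3 − R1: [0, 0]
R4 ← R4 − R1: [0, 0]
R5 ← R5 + (1/3)·R1: [0, 0]
R6 ← R6 + (2/3)·R1: [0, 0]
1 pivot among 2 columns.
Only 1 < 2 pivot columns, so the columns are linearly dependent.

no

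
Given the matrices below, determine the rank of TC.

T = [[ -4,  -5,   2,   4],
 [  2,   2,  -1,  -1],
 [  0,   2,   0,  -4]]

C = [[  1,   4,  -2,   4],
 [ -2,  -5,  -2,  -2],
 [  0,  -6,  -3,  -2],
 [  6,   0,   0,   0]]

First compute TC:
[[ 30,  -3,  12, -10],
 [ -8,   4,  -5,   6],
 [-28, -10,  -4,  -4]]
Now row reduce the product.
R2 ← R2 + (4/15)·R1: [0, 16/5, -9/5, 10/3]
R3 ← R3 + (14/15)·R1: [0, -64/5, 36/5, -40/3]
R3 ← R3 + (4)·R2: [0, 0, 0, 0]
2 nonzero rows, so rank(TC) = 2.

2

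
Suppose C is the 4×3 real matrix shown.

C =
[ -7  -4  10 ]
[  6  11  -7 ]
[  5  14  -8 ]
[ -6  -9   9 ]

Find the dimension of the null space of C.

Row reduce to echelon form.
R2 ← R2 + (6/7)·R1: [0, 53/7, 11/7]
R3 ← R3 + (5/7)·R1: [0, 78/7, -6/7]
R4 ← R4 − (6/7)·R1: [0, -39/7, 3/7]
R3 ← R3 − (78/53)·R2: [0, 0, -168/53]
R4 ← R4 + (39/53)·R2: [0, 0, 84/53]
R4 ← R4 + (1/2)·R3: [0, 0, 0]
3 nonzero rows, so rank(C) = 3.
C has 3 columns; by rank–nullity, nullity = 3 − 3 = 0.

0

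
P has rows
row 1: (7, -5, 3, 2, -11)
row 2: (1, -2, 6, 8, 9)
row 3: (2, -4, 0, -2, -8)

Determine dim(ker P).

2

Row reduce to echelon form.
R2 ← R2 − (1/7)·R1: [0, -9/7, 39/7, 54/7, 74/7]
R3 ← R3 − (2/7)·R1: [0, -18/7, -6/7, -18/7, -34/7]
R3 ← R3 − (2)·R2: [0, 0, -12, -18, -26]
3 nonzero rows, so rank(P) = 3.
P has 5 columns; by rank–nullity, nullity = 5 − 3 = 2.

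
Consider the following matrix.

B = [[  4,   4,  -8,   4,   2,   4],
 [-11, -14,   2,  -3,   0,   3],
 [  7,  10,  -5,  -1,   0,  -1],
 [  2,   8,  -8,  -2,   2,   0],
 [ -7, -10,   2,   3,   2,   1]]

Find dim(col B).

5

Row reduce to echelon form.
R2 ← R2 + (11/4)·R1: [0, -3, -20, 8, 11/2, 14]
R3 ← R3 − (7/4)·R1: [0, 3, 9, -8, -7/2, -8]
R4 ← R4 − (1/2)·R1: [0, 6, -4, -4, 1, -2]
R5 ← R5 + (7/4)·R1: [0, -3, -12, 10, 11/2, 8]
R3 ← R3 + R2: [0, 0, -11, 0, 2, 6]
R4 ← R4 + (2)·R2: [0, 0, -44, 12, 12, 26]
R5 ← R5 − R2: [0, 0, 8, 2, 0, -6]
R4 ← R4 − (4)·R3: [0, 0, 0, 12, 4, 2]
R5 ← R5 + (8/11)·R3: [0, 0, 0, 2, 16/11, -18/11]
R5 ← R5 − (1/6)·R4: [0, 0, 0, 0, 26/33, -65/33]
Echelon form has 5 nonzero rows, so rank(B) = 5.
The column space has dimension equal to the rank: 5.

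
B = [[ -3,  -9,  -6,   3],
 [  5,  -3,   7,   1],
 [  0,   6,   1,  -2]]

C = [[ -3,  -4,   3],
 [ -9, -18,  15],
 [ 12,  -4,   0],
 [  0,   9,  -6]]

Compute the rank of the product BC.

2

First compute BC:
[[ 18, 225, -162],
 [ 96,  15, -36],
 [-42, -130, 102]]
Now row reduce the product.
R2 ← R2 − (16/3)·R1: [0, -1185, 828]
R3 ← R3 + (7/3)·R1: [0, 395, -276]
R3 ← R3 + (1/3)·R2: [0, 0, 0]
2 nonzero rows, so rank(BC) = 2.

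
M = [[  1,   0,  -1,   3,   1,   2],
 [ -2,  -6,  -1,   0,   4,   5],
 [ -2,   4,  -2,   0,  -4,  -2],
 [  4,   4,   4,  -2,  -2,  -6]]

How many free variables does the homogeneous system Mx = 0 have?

Row reduce to echelon form.
R2 ← R2 + (2)·R1: [0, -6, -3, 6, 6, 9]
R3 ← R3 + (2)·R1: [0, 4, -4, 6, -2, 2]
R4 ← R4 − (4)·R1: [0, 4, 8, -14, -6, -14]
R3 ← R3 + (2/3)·R2: [0, 0, -6, 10, 2, 8]
R4 ← R4 + (2/3)·R2: [0, 0, 6, -10, -2, -8]
R4 ← R4 + R3: [0, 0, 0, 0, 0, 0]
3 nonzero rows, so rank(M) = 3.
M has 6 columns; by rank–nullity, nullity = 6 − 3 = 3.

3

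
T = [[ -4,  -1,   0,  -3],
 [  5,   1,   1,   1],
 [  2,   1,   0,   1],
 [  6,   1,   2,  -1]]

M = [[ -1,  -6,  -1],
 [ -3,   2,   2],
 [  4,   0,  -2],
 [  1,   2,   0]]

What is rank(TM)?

First compute TM:
[[  4,  16,   2],
 [ -3, -26,  -5],
 [ -4,  -8,   0],
 [ -2, -36,  -8]]
Now row reduce the product.
R2 ← R2 + (3/4)·R1: [0, -14, -7/2]
R3 ← R3 + R1: [0, 8, 2]
R4 ← R4 + (1/2)·R1: [0, -28, -7]
R3 ← R3 + (4/7)·R2: [0, 0, 0]
R4 ← R4 − (2)·R2: [0, 0, 0]
2 nonzero rows, so rank(TM) = 2.

2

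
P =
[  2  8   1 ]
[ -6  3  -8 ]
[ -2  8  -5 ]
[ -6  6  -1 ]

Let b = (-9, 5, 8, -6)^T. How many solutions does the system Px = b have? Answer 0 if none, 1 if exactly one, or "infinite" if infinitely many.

Row reduce the augmented matrix [P | b].
R2 ← R2 + (3)·R1: [0, 27, -5, -22]
R3 ← R3 + R1: [0, 16, -4, -1]
R4 ← R4 + (3)·R1: [0, 30, 2, -33]
R3 ← R3 − (16/27)·R2: [0, 0, -28/27, 325/27]
R4 ← R4 − (10/9)·R2: [0, 0, 68/9, -77/9]
R4 ← R4 + (51/7)·R3: [0, 0, 0, 554/7]
The echelon form has 4 nonzero rows; the last pivot sits in the augmented column, so rank(P) = 3 but rank([P|b]) = 4.
Since the ranks differ, the system is inconsistent.
It has no solutions.

0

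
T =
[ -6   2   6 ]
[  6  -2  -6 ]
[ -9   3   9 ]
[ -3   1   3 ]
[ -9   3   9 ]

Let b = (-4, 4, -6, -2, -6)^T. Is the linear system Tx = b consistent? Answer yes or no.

yes

Row reduce the augmented matrix [T | b].
R2 ← R2 + R1: [0, 0, 0, 0]
R3 ← R3 − (3/2)·R1: [0, 0, 0, 0]
R4 ← R4 − (1/2)·R1: [0, 0, 0, 0]
R5 ← R5 − (3/2)·R1: [0, 0, 0, 0]
The echelon form has 1 nonzero rows, and every pivot lies in the first 3 columns, so rank(T) = rank([T|b]) = 1.
The system is consistent.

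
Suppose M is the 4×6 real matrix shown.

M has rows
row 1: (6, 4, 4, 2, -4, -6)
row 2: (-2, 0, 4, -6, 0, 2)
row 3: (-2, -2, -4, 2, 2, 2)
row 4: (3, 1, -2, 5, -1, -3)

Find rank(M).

Row reduce to echelon form.
R2 ← R2 + (1/3)·R1: [0, 4/3, 16/3, -16/3, -4/3, 0]
R3 ← R3 + (1/3)·R1: [0, -2/3, -8/3, 8/3, 2/3, 0]
R4 ← R4 − (1/2)·R1: [0, -1, -4, 4, 1, 0]
R3 ← R3 + (1/2)·R2: [0, 0, 0, 0, 0, 0]
R4 ← R4 + (3/4)·R2: [0, 0, 0, 0, 0, 0]
Echelon form has 2 nonzero rows, so rank(M) = 2.

2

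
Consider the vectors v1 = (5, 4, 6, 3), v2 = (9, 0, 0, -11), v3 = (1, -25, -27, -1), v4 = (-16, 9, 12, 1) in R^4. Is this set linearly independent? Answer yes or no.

yes

Form the matrix with these vectors as rows and row reduce.
R2 ← R2 − (9/5)·R1: [0, -36/5, -54/5, -82/5]
R3 ← R3 − (1/5)·R1: [0, -129/5, -141/5, -8/5]
R4 ← R4 + (16/5)·R1: [0, 109/5, 156/5, 53/5]
R3 ← R3 − (43/12)·R2: [0, 0, 21/2, 343/6]
R4 ← R4 + (109/36)·R2: [0, 0, -3/2, -703/18]
R4 ← R4 + (1/7)·R3: [0, 0, 0, -278/9]
4 nonzero rows, so the 4 vectors span a space of dimension 4.
Since 4 = 4, the vectors are linearly independent.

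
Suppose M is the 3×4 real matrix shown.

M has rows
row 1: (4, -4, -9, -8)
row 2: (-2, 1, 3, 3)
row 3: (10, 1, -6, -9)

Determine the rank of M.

Row reduce to echelon form.
R2 ← R2 + (1/2)·R1: [0, -1, -3/2, -1]
R3 ← R3 − (5/2)·R1: [0, 11, 33/2, 11]
R3 ← R3 + (11)·R2: [0, 0, 0, 0]
Echelon form has 2 nonzero rows, so rank(M) = 2.

2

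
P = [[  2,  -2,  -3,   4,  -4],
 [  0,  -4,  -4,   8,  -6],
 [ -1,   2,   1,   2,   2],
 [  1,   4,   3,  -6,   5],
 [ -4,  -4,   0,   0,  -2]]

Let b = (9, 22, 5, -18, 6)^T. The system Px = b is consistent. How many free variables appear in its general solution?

2

Row reduce the augmented matrix [P | b].
R3 ← R3 + (1/2)·R1: [0, 1, -1/2, 4, 0, 19/2]
R4 ← R4 − (1/2)·R1: [0, 5, 9/2, -8, 7, -45/2]
R5 ← R5 + (2)·R1: [0, -8, -6, 8, -10, 24]
R3 ← R3 + (1/4)·R2: [0, 0, -3/2, 6, -3/2, 15]
R4 ← R4 + (5/4)·R2: [0, 0, -1/2, 2, -1/2, 5]
R5 ← R5 − (2)·R2: [0, 0, 2, -8, 2, -20]
R4 ← R4 − (1/3)·R3: [0, 0, 0, 0, 0, 0]
R5 ← R5 + (4/3)·R3: [0, 0, 0, 0, 0, 0]
The echelon form has 3 nonzero rows, and every pivot lies in the first 5 columns, so rank(P) = rank([P|b]) = 3.
The system is consistent.
Free variables = (unknowns) − (rank) = 5 − 3 = 2.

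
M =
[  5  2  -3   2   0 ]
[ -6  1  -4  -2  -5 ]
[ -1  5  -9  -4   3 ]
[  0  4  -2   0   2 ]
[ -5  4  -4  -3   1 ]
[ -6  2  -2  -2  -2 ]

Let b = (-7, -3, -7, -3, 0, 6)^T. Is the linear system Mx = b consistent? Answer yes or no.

Row reduce the augmented matrix [M | b].
R2 ← R2 + (6/5)·R1: [0, 17/5, -38/5, 2/5, -5, -57/5]
R3 ← R3 + (1/5)·R1: [0, 27/5, -48/5, -18/5, 3, -42/5]
R5 ← R5 + R1: [0, 6, -7, -1, 1, -7]
R6 ← R6 + (6/5)·R1: [0, 22/5, -28/5, 2/5, -2, -12/5]
R3 ← R3 − (27/17)·R2: [0, 0, 42/17, -72/17, 186/17, 165/17]
R4 ← R4 − (20/17)·R2: [0, 0, 118/17, -8/17, 134/17, 177/17]
R5 ← R5 − (30/17)·R2: [0, 0, 109/17, -29/17, 167/17, 223/17]
R6 ← R6 − (22/17)·R2: [0, 0, 72/17, -2/17, 76/17, 210/17]
R4 ← R4 − (59/21)·R3: [0, 0, 0, 80/7, -160/7, -118/7]
R5 ← R5 − (109/42)·R3: [0, 0, 0, 65/7, -130/7, -169/14]
R6 ← R6 − (12/7)·R3: [0, 0, 0, 50/7, -100/7, -30/7]
R5 ← R5 − (13/16)·R4: [0, 0, 0, 0, 0, 13/8]
R6 ← R6 − (5/8)·R4: [0, 0, 0, 0, 0, 25/4]
R6 ← R6 − (50/13)·R5: [0, 0, 0, 0, 0, 0]
The echelon form has 5 nonzero rows; the last pivot sits in the augmented column, so rank(M) = 4 but rank([M|b]) = 5.
Since the ranks differ, the system is inconsistent.

no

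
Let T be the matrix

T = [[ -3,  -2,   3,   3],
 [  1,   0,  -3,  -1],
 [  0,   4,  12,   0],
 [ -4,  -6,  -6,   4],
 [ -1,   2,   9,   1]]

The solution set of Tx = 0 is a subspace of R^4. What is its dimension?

2

Row reduce to echelon form.
R2 ← R2 + (1/3)·R1: [0, -2/3, -2, 0]
R4 ← R4 − (4/3)·R1: [0, -10/3, -10, 0]
R5 ← R5 − (1/3)·R1: [0, 8/3, 8, 0]
R3 ← R3 + (6)·R2: [0, 0, 0, 0]
R4 ← R4 − (5)·R2: [0, 0, 0, 0]
R5 ← R5 + (4)·R2: [0, 0, 0, 0]
2 nonzero rows, so rank(T) = 2.
T has 4 columns; by rank–nullity, nullity = 4 − 2 = 2.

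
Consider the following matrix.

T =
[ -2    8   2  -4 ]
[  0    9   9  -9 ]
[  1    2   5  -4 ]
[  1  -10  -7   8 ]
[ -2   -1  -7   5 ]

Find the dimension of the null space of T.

2

Row reduce to echelon form.
R3 ← R3 + (1/2)·R1: [0, 6, 6, -6]
R4 ← R4 + (1/2)·R1: [0, -6, -6, 6]
R5 ← R5 − R1: [0, -9, -9, 9]
R3 ← R3 − (2/3)·R2: [0, 0, 0, 0]
R4 ← R4 + (2/3)·R2: [0, 0, 0, 0]
R5 ← R5 + R2: [0, 0, 0, 0]
2 nonzero rows, so rank(T) = 2.
T has 4 columns; by rank–nullity, nullity = 4 − 2 = 2.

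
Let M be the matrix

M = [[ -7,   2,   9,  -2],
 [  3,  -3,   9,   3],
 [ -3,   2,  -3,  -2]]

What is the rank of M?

2

Row reduce to echelon form.
R2 ← R2 + (3/7)·R1: [0, -15/7, 90/7, 15/7]
R3 ← R3 − (3/7)·R1: [0, 8/7, -48/7, -8/7]
R3 ← R3 + (8/15)·R2: [0, 0, 0, 0]
Echelon form has 2 nonzero rows, so rank(M) = 2.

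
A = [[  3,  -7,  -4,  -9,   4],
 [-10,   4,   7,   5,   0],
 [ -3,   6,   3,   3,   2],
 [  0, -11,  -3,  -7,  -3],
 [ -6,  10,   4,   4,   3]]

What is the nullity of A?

Row reduce to echelon form.
R2 ← R2 + (10/3)·R1: [0, -58/3, -19/3, -25, 40/3]
R3 ← R3 + R1: [0, -1, -1, -6, 6]
R5 ← R5 + (2)·R1: [0, -4, -4, -14, 11]
R3 ← R3 − (3/58)·R2: [0, 0, -39/58, -273/58, 154/29]
R4 ← R4 − (33/58)·R2: [0, 0, 35/58, 419/58, -307/29]
R5 ← R5 − (6/29)·R2: [0, 0, -78/29, -256/29, 239/29]
R4 ← R4 + (35/39)·R3: [0, 0, 0, 3, -227/39]
R5 ← R5 − (4)·R3: [0, 0, 0, 10, -13]
R5 ← R5 − (10/3)·R4: [0, 0, 0, 0, 749/117]
5 nonzero rows, so rank(A) = 5.
A has 5 columns; by rank–nullity, nullity = 5 − 5 = 0.

0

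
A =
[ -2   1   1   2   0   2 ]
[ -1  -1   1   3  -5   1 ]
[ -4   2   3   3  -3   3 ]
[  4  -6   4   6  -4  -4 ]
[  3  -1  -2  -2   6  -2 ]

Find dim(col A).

4

Row reduce to echelon form.
R2 ← R2 − (1/2)·R1: [0, -3/2, 1/2, 2, -5, 0]
R3 ← R3 − (2)·R1: [0, 0, 1, -1, -3, -1]
R4 ← R4 + (2)·R1: [0, -4, 6, 10, -4, 0]
R5 ← R5 + (3/2)·R1: [0, 1/2, -1/2, 1, 6, 1]
R4 ← R4 − (8/3)·R2: [0, 0, 14/3, 14/3, 28/3, 0]
R5 ← R5 + (1/3)·R2: [0, 0, -1/3, 5/3, 13/3, 1]
R4 ← R4 − (14/3)·R3: [0, 0, 0, 28/3, 70/3, 14/3]
R5 ← R5 + (1/3)·R3: [0, 0, 0, 4/3, 10/3, 2/3]
R5 ← R5 − (1/7)·R4: [0, 0, 0, 0, 0, 0]
Echelon form has 4 nonzero rows, so rank(A) = 4.
The column space has dimension equal to the rank: 4.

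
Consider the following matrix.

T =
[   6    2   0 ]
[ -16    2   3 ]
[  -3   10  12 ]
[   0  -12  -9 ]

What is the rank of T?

3

Row reduce to echelon form.
R2 ← R2 + (8/3)·R1: [0, 22/3, 3]
R3 ← R3 + (1/2)·R1: [0, 11, 12]
R3 ← R3 − (3/2)·R2: [0, 0, 15/2]
R4 ← R4 + (18/11)·R2: [0, 0, -45/11]
R4 ← R4 + (6/11)·R3: [0, 0, 0]
Echelon form has 3 nonzero rows, so rank(T) = 3.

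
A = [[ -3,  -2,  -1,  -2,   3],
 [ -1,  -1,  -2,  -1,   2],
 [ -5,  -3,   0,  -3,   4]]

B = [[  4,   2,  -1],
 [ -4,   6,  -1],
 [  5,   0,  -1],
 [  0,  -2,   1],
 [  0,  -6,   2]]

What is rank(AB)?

First compute AB:
[[ -9, -32,  10],
 [-10, -18,   7],
 [ -8, -46,  13]]
Now row reduce the product.
R2 ← R2 − (10/9)·R1: [0, 158/9, -37/9]
R3 ← R3 − (8/9)·R1: [0, -158/9, 37/9]
R3 ← R3 + R2: [0, 0, 0]
2 nonzero rows, so rank(AB) = 2.

2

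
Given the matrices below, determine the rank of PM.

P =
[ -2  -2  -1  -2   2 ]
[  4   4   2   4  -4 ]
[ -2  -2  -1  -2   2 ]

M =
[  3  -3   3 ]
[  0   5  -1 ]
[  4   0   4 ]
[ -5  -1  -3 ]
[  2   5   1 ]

First compute PM:
[[  4,   8,   0],
 [ -8, -16,   0],
 [  4,   8,   0]]
Now row reduce the product.
R2 ← R2 + (2)·R1: [0, 0, 0]
R3 ← R3 − R1: [0, 0, 0]
1 nonzero row, so rank(PM) = 1.

1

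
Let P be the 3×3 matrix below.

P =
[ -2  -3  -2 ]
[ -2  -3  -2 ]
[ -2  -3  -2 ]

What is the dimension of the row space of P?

Row reduce to echelon form.
R2 ← R2 − R1: [0, 0, 0]
R3 ← R3 − R1: [0, 0, 0]
Echelon form has 1 nonzero row, so rank(P) = 1.
The row space has dimension equal to the rank: 1.

1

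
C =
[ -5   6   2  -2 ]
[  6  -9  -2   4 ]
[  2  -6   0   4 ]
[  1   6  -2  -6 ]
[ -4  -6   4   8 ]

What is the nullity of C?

2

Row reduce to echelon form.
R2 ← R2 + (6/5)·R1: [0, -9/5, 2/5, 8/5]
R3 ← R3 + (2/5)·R1: [0, -18/5, 4/5, 16/5]
R4 ← R4 + (1/5)·R1: [0, 36/5, -8/5, -32/5]
R5 ← R5 − (4/5)·R1: [0, -54/5, 12/5, 48/5]
R3 ← R3 − (2)·R2: [0, 0, 0, 0]
R4 ← R4 + (4)·R2: [0, 0, 0, 0]
R5 ← R5 − (6)·R2: [0, 0, 0, 0]
2 nonzero rows, so rank(C) = 2.
C has 4 columns; by rank–nullity, nullity = 4 − 2 = 2.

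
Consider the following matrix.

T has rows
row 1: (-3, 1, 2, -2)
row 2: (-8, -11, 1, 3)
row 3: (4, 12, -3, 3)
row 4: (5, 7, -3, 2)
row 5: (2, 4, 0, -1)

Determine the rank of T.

4

Row reduce to echelon form.
R2 ← R2 − (8/3)·R1: [0, -41/3, -13/3, 25/3]
R3 ← R3 + (4/3)·R1: [0, 40/3, -1/3, 1/3]
R4 ← R4 + (5/3)·R1: [0, 26/3, 1/3, -4/3]
R5 ← R5 + (2/3)·R1: [0, 14/3, 4/3, -7/3]
R3 ← R3 + (40/41)·R2: [0, 0, -187/41, 347/41]
R4 ← R4 + (26/41)·R2: [0, 0, -99/41, 162/41]
R5 ← R5 + (14/41)·R2: [0, 0, -6/41, 21/41]
R4 ← R4 − (9/17)·R3: [0, 0, 0, -9/17]
R5 ← R5 − (6/187)·R3: [0, 0, 0, 45/187]
R5 ← R5 + (5/11)·R4: [0, 0, 0, 0]
Echelon form has 4 nonzero rows, so rank(T) = 4.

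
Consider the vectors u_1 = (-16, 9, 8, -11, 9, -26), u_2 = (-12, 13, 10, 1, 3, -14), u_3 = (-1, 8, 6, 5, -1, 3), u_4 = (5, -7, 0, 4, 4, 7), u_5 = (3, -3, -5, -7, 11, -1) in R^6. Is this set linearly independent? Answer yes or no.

yes

Form the matrix with these vectors as rows and row reduce.
R2 ← R2 − (3/4)·R1: [0, 25/4, 4, 37/4, -15/4, 11/2]
R3 ← R3 − (1/16)·R1: [0, 119/16, 11/2, 91/16, -25/16, 37/8]
R4 ← R4 + (5/16)·R1: [0, -67/16, 5/2, 9/16, 109/16, -9/8]
R5 ← R5 + (3/16)·R1: [0, -21/16, -7/2, -145/16, 203/16, -47/8]
R3 ← R3 − (119/100)·R2: [0, 0, 37/50, -133/25, 29/10, -48/25]
R4 ← R4 + (67/100)·R2: [0, 0, 259/50, 169/25, 43/10, 64/25]
R5 ← R5 + (21/100)·R2: [0, 0, -133/50, -178/25, 119/10, -118/25]
R4 ← R4 − (7)·R3: [0, 0, 0, 44, -16, 16]
R5 ← R5 + (133/37)·R3: [0, 0, 0, -971/37, 826/37, -430/37]
R5 ← R5 + (971/1628)·R4: [0, 0, 0, 0, 5202/407, -846/407]
5 nonzero rows, so the 5 vectors span a space of dimension 5.
Since 5 = 5, the vectors are linearly independent.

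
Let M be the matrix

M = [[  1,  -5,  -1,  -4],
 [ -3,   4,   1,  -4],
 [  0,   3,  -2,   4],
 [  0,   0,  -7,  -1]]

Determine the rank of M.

3

Row reduce to echelon form.
R2 ← R2 + (3)·R1: [0, -11, -2, -16]
R3 ← R3 + (3/11)·R2: [0, 0, -28/11, -4/11]
R4 ← R4 − (11/4)·R3: [0, 0, 0, 0]
Echelon form has 3 nonzero rows, so rank(M) = 3.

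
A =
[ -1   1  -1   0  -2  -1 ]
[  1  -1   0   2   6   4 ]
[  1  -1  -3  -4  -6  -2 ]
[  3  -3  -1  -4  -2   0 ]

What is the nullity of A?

3

Row reduce to echelon form.
R2 ← R2 + R1: [0, 0, -1, 2, 4, 3]
R3 ← R3 + R1: [0, 0, -4, -4, -8, -3]
R4 ← R4 + (3)·R1: [0, 0, -4, -4, -8, -3]
R3 ← R3 − (4)·R2: [0, 0, 0, -12, -24, -15]
R4 ← R4 − (4)·R2: [0, 0, 0, -12, -24, -15]
R4 ← R4 − R3: [0, 0, 0, 0, 0, 0]
3 nonzero rows, so rank(A) = 3.
A has 6 columns; by rank–nullity, nullity = 6 − 3 = 3.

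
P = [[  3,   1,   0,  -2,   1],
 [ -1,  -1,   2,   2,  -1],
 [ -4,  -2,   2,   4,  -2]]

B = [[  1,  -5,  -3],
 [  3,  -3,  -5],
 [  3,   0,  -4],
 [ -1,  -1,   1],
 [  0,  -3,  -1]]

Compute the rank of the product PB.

2

First compute PB:
[[  8, -19, -17],
 [  0,   9,   3],
 [ -8,  28,  20]]
Now row reduce the product.
R3 ← R3 + R1: [0, 9, 3]
R3 ← R3 − R2: [0, 0, 0]
2 nonzero rows, so rank(PB) = 2.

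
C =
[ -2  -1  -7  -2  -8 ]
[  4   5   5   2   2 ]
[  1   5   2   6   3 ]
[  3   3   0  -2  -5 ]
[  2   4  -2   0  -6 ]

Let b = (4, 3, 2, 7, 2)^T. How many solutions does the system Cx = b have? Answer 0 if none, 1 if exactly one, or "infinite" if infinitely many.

Row reduce the augmented matrix [C | b].
R2 ← R2 + (2)·R1: [0, 3, -9, -2, -14, 11]
R3 ← R3 + (1/2)·R1: [0, 9/2, -3/2, 5, -1, 4]
R4 ← R4 + (3/2)·R1: [0, 3/2, -21/2, -5, -17, 13]
R5 ← R5 + R1: [0, 3, -9, -2, -14, 6]
R3 ← R3 − (3/2)·R2: [0, 0, 12, 8, 20, -25/2]
R4 ← R4 − (1/2)·R2: [0, 0, -6, -4, -10, 15/2]
R5 ← R5 − R2: [0, 0, 0, 0, 0, -5]
R4 ← R4 + (1/2)·R3: [0, 0, 0, 0, 0, 5/4]
R5 ← R5 + (4)·R4: [0, 0, 0, 0, 0, 0]
The echelon form has 4 nonzero rows; the last pivot sits in the augmented column, so rank(C) = 3 but rank([C|b]) = 4.
Since the ranks differ, the system is inconsistent.
It has no solutions.

0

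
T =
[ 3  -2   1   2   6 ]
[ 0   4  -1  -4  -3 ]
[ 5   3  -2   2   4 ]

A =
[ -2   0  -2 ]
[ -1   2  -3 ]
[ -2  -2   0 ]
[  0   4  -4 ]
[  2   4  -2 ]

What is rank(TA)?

2

First compute TA:
[[  6,  26, -20],
 [ -8, -18,  10],
 [ -1,  34, -35]]
Now row reduce the product.
R2 ← R2 + (4/3)·R1: [0, 50/3, -50/3]
R3 ← R3 + (1/6)·R1: [0, 115/3, -115/3]
R3 ← R3 − (23/10)·R2: [0, 0, 0]
2 nonzero rows, so rank(TA) = 2.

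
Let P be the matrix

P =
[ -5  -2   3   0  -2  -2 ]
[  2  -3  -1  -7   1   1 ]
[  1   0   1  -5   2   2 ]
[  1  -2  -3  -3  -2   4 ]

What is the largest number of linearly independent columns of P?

4

Row reduce to echelon form.
R2 ← R2 + (2/5)·R1: [0, -19/5, 1/5, -7, 1/5, 1/5]
R3 ← R3 + (1/5)·R1: [0, -2/5, 8/5, -5, 8/5, 8/5]
R4 ← R4 + (1/5)·R1: [0, -12/5, -12/5, -3, -12/5, 18/5]
R3 ← R3 − (2/19)·R2: [0, 0, 30/19, -81/19, 30/19, 30/19]
R4 ← R4 − (12/19)·R2: [0, 0, -48/19, 27/19, -48/19, 66/19]
R4 ← R4 + (8/5)·R3: [0, 0, 0, -27/5, 0, 6]
Echelon form has 4 nonzero rows, so rank(P) = 4.
The rank gives the maximum number of linearly independent columns: 4.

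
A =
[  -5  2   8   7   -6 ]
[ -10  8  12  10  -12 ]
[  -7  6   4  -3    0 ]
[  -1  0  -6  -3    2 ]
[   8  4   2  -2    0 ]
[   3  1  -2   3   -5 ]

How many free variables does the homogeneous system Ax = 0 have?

Row reduce to echelon form.
R2 ← R2 − (2)·R1: [0, 4, -4, -4, 0]
R3 ← R3 − (7/5)·R1: [0, 16/5, -36/5, -64/5, 42/5]
R4 ← R4 − (1/5)·R1: [0, -2/5, -38/5, -22/5, 16/5]
R5 ← R5 + (8/5)·R1: [0, 36/5, 74/5, 46/5, -48/5]
R6 ← R6 + (3/5)·R1: [0, 11/5, 14/5, 36/5, -43/5]
R3 ← R3 − (4/5)·R2: [0, 0, -4, -48/5, 42/5]
R4 ← R4 + (1/10)·R2: [0, 0, -8, -24/5, 16/5]
R5 ← R5 − (9/5)·R2: [0, 0, 22, 82/5, -48/5]
R6 ← R6 − (11/20)·R2: [0, 0, 5, 47/5, -43/5]
R4 ← R4 − (2)·R3: [0, 0, 0, 72/5, -68/5]
R5 ← R5 + (11/2)·R3: [0, 0, 0, -182/5, 183/5]
R6 ← R6 + (5/4)·R3: [0, 0, 0, -13/5, 19/10]
R5 ← R5 + (91/36)·R4: [0, 0, 0, 0, 20/9]
R6 ← R6 + (13/72)·R4: [0, 0, 0, 0, -5/9]
R6 ← R6 + (1/4)·R5: [0, 0, 0, 0, 0]
5 nonzero rows, so rank(A) = 5.
A has 5 columns; by rank–nullity, nullity = 5 − 5 = 0.

0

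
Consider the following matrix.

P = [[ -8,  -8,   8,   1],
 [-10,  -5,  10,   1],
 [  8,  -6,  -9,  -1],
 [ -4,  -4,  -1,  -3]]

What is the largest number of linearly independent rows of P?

3

Row reduce to echelon form.
R2 ← R2 − (5/4)·R1: [0, 5, 0, -1/4]
R3 ← R3 + R1: [0, -14, -1, 0]
R4 ← R4 − (1/2)·R1: [0, 0, -5, -7/2]
R3 ← R3 + (14/5)·R2: [0, 0, -1, -7/10]
R4 ← R4 − (5)·R3: [0, 0, 0, 0]
Echelon form has 3 nonzero rows, so rank(P) = 3.
The rank gives the maximum number of linearly independent rows: 3.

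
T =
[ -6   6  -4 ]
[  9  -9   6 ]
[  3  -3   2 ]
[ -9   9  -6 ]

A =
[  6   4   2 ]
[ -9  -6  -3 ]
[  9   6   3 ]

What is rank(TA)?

1

First compute TA:
[[-126, -84, -42],
 [189, 126,  63],
 [ 63,  42,  21],
 [-189, -126, -63]]
Now row reduce the product.
R2 ← R2 + (3/2)·R1: [0, 0, 0]
R3 ← R3 + (1/2)·R1: [0, 0, 0]
R4 ← R4 − (3/2)·R1: [0, 0, 0]
1 nonzero row, so rank(TA) = 1.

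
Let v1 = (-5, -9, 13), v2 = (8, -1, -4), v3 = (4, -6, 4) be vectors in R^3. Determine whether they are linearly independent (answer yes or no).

no

Form the matrix with these vectors as rows and row reduce.
R2 ← R2 + (8/5)·R1: [0, -77/5, 84/5]
R3 ← R3 + (4/5)·R1: [0, -66/5, 72/5]
R3 ← R3 − (6/7)·R2: [0, 0, 0]
2 nonzero rows, so the 3 vectors span a space of dimension 2.
Since 2 < 3, the vectors are linearly dependent.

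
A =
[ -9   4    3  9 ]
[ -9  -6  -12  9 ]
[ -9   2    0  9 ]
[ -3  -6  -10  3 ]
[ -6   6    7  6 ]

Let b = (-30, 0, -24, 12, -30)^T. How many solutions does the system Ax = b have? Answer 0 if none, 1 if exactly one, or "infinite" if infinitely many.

infinite

Row reduce the augmented matrix [A | b].
R2 ← R2 − R1: [0, -10, -15, 0, 30]
R3 ← R3 − R1: [0, -2, -3, 0, 6]
R4 ← R4 − (1/3)·R1: [0, -22/3, -11, 0, 22]
R5 ← R5 − (2/3)·R1: [0, 10/3, 5, 0, -10]
R3 ← R3 − (1/5)·R2: [0, 0, 0, 0, 0]
R4 ← R4 − (11/15)·R2: [0, 0, 0, 0, 0]
R5 ← R5 + (1/3)·R2: [0, 0, 0, 0, 0]
The echelon form has 2 nonzero rows, and every pivot lies in the first 4 columns, so rank(A) = rank([A|b]) = 2.
The system is consistent.
rank = 2 < 4 unknowns, so there are infinitely many solutions.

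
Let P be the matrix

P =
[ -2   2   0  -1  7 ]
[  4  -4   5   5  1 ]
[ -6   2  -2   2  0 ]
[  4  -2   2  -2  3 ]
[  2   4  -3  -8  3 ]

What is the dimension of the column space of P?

4

Row reduce to echelon form.
R2 ← R2 + (2)·R1: [0, 0, 5, 3, 15]
R3 ← R3 − (3)·R1: [0, -4, -2, 5, -21]
R4 ← R4 + (2)·R1: [0, 2, 2, -4, 17]
R5 ← R5 + R1: [0, 6, -3, -9, 10]
Swap R2 ↔ R3
R4 ← R4 + (1/2)·R2: [0, 0, 1, -3/2, 13/2]
R5 ← R5 + (3/2)·R2: [0, 0, -6, -3/2, -43/2]
R4 ← R4 − (1/5)·R3: [0, 0, 0, -21/10, 7/2]
R5 ← R5 + (6/5)·R3: [0, 0, 0, 21/10, -7/2]
R5 ← R5 + R4: [0, 0, 0, 0, 0]
Echelon form has 4 nonzero rows, so rank(P) = 4.
The column space has dimension equal to the rank: 4.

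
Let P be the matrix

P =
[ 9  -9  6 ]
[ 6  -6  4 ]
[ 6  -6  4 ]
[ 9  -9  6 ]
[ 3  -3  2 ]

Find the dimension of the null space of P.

Row reduce to echelon form.
R2 ← R2 − (2/3)·R1: [0, 0, 0]
R3 ← R3 − (2/3)·R1: [0, 0, 0]
R4 ← R4 − R1: [0, 0, 0]
R5 ← R5 − (1/3)·R1: [0, 0, 0]
1 nonzero row, so rank(P) = 1.
P has 3 columns; by rank–nullity, nullity = 3 − 1 = 2.

2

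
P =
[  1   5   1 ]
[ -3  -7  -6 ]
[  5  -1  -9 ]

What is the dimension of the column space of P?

Row reduce to echelon form.
R2 ← R2 + (3)·R1: [0, 8, -3]
R3 ← R3 − (5)·R1: [0, -26, -14]
R3 ← R3 + (13/4)·R2: [0, 0, -95/4]
Echelon form has 3 nonzero rows, so rank(P) = 3.
The column space has dimension equal to the rank: 3.

3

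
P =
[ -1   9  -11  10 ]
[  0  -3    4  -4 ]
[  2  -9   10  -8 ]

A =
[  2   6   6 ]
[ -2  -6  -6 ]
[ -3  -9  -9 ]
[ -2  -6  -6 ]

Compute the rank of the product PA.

1

First compute PA:
[[ -7, -21, -21],
 [  2,   6,   6],
 [  8,  24,  24]]
Now row reduce the product.
R2 ← R2 + (2/7)·R1: [0, 0, 0]
R3 ← R3 + (8/7)·R1: [0, 0, 0]
1 nonzero row, so rank(PA) = 1.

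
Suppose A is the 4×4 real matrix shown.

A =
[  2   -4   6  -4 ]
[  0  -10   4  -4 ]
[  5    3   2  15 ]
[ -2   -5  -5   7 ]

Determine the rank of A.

Row reduce to echelon form.
R3 ← R3 − (5/2)·R1: [0, 13, -13, 25]
R4 ← R4 + R1: [0, -9, 1, 3]
R3 ← R3 + (13/10)·R2: [0, 0, -39/5, 99/5]
R4 ← R4 − (9/10)·R2: [0, 0, -13/5, 33/5]
R4 ← R4 − (1/3)·R3: [0, 0, 0, 0]
Echelon form has 3 nonzero rows, so rank(A) = 3.

3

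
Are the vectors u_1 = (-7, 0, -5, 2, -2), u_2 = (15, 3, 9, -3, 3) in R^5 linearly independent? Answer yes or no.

Form the matrix with these vectors as rows and row reduce.
R2 ← R2 + (15/7)·R1: [0, 3, -12/7, 9/7, -9/7]
2 nonzero rows, so the 2 vectors span a space of dimension 2.
Since 2 = 2, the vectors are linearly independent.

yes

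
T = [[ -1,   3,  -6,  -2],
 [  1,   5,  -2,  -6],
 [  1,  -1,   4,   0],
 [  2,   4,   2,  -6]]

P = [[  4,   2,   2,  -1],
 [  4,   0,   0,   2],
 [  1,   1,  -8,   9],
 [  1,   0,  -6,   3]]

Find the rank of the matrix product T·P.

First compute TP:
[[  0,  -8,  58, -53],
 [ 16,   0,  54, -27],
 [  4,   6, -30,  33],
 [ 20,   6,  24,   6]]
Now row reduce the product.
Swap R1 ↔ R2
R3 ← R3 − (1/4)·R1: [0, 6, -87/2, 159/4]
R4 ← R4 − (5/4)·R1: [0, 6, -87/2, 159/4]
R3 ← R3 + (3/4)·R2: [0, 0, 0, 0]
R4 ← R4 + (3/4)·R2: [0, 0, 0, 0]
2 nonzero rows, so rank(TP) = 2.

2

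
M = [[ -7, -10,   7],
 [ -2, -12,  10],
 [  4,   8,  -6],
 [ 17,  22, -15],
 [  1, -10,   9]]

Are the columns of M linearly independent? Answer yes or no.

no

Row reduce M to echelon form.
R2 ← R2 − (2/7)·R1: [0, -64/7, 8]
R3 ← R3 + (4/7)·R1: [0, 16/7, -2]
R4 ← R4 + (17/7)·R1: [0, -16/7, 2]
R5 ← R5 + (1/7)·R1: [0, -80/7, 10]
R3 ← R3 + (1/4)·R2: [0, 0, 0]
R4 ← R4 − (1/4)·R2: [0, 0, 0]
R5 ← R5 − (5/4)·R2: [0, 0, 0]
2 pivots among 3 columns.
Only 2 < 3 pivot columns, so the columns are linearly dependent.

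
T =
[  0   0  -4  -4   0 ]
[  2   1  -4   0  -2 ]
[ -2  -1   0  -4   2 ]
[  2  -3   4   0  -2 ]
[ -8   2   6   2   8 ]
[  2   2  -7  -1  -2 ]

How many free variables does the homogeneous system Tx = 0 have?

Row reduce to echelon form.
Swap R1 ↔ R2
R3 ← R3 + R1: [0, 0, -4, -4, 0]
R4 ← R4 − R1: [0, -4, 8, 0, 0]
R5 ← R5 + (4)·R1: [0, 6, -10, 2, 0]
R6 ← R6 − R1: [0, 1, -3, -1, 0]
Swap R2 ↔ R4
R5 ← R5 + (3/2)·R2: [0, 0, 2, 2, 0]
R6 ← R6 + (1/4)·R2: [0, 0, -1, -1, 0]
R4 ← R4 − R3: [0, 0, 0, 0, 0]
R5 ← R5 + (1/2)·R3: [0, 0, 0, 0, 0]
R6 ← R6 − (1/4)·R3: [0, 0, 0, 0, 0]
3 nonzero rows, so rank(T) = 3.
T has 5 columns; by rank–nullity, nullity = 5 − 3 = 2.

2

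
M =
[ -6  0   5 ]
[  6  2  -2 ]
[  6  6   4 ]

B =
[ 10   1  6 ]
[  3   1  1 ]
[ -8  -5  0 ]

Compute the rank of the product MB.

First compute MB:
[[-100, -31, -36],
 [ 82,  18,  38],
 [ 46,  -8,  42]]
Now row reduce the product.
R2 ← R2 + (41/50)·R1: [0, -371/50, 212/25]
R3 ← R3 + (23/50)·R1: [0, -1113/50, 636/25]
R3 ← R3 − (3)·R2: [0, 0, 0]
2 nonzero rows, so rank(MB) = 2.

2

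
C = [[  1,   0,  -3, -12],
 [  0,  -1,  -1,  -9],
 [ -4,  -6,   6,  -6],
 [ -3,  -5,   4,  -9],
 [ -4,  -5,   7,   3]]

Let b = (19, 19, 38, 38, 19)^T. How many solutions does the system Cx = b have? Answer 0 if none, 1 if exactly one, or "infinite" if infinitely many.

infinite

Row reduce the augmented matrix [C | b].
R3 ← R3 + (4)·R1: [0, -6, -6, -54, 114]
R4 ← R4 + (3)·R1: [0, -5, -5, -45, 95]
R5 ← R5 + (4)·R1: [0, -5, -5, -45, 95]
R3 ← R3 − (6)·R2: [0, 0, 0, 0, 0]
R4 ← R4 − (5)·R2: [0, 0, 0, 0, 0]
R5 ← R5 − (5)·R2: [0, 0, 0, 0, 0]
The echelon form has 2 nonzero rows, and every pivot lies in the first 4 columns, so rank(C) = rank([C|b]) = 2.
The system is consistent.
rank = 2 < 4 unknowns, so there are infinitely many solutions.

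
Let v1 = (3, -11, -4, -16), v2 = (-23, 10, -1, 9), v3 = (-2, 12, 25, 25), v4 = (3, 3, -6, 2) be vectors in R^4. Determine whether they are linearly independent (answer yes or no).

yes

Form the matrix with these vectors as rows and row reduce.
R2 ← R2 + (23/3)·R1: [0, -223/3, -95/3, -341/3]
R3 ← R3 + (2/3)·R1: [0, 14/3, 67/3, 43/3]
R4 ← R4 − R1: [0, 14, -2, 18]
R3 ← R3 + (14/223)·R2: [0, 0, 4537/223, 1605/223]
R4 ← R4 + (42/223)·R2: [0, 0, -1776/223, -760/223]
R4 ← R4 + (1776/4537)·R3: [0, 0, 0, -2680/4537]
4 nonzero rows, so the 4 vectors span a space of dimension 4.
Since 4 = 4, the vectors are linearly independent.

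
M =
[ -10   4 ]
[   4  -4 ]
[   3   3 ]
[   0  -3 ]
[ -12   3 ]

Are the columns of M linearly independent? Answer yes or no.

Row reduce M to echelon form.
R2 ← R2 + (2/5)·R1: [0, -12/5]
R3 ← R3 + (3/10)·R1: [0, 21/5]
R5 ← R5 − (6/5)·R1: [0, -9/5]
R3 ← R3 + (7/4)·R2: [0, 0]
R4 ← R4 − (5/4)·R2: [0, 0]
R5 ← R5 − (3/4)·R2: [0, 0]
2 pivots among 2 columns.
Every column is a pivot column, so the columns are linearly independent.

yes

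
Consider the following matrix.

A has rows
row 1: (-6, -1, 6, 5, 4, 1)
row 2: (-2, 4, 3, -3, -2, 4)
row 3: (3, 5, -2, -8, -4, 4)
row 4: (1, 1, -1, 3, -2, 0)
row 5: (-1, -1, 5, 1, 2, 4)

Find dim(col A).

Row reduce to echelon form.
R2 ← R2 − (1/3)·R1: [0, 13/3, 1, -14/3, -10/3, 11/3]
R3 ← R3 + (1/2)·R1: [0, 9/2, 1, -11/2, -2, 9/2]
R4 ← R4 + (1/6)·R1: [0, 5/6, 0, 23/6, -4/3, 1/6]
R5 ← R5 − (1/6)·R1: [0, -5/6, 4, 1/6, 4/3, 23/6]
R3 ← R3 − (27/26)·R2: [0, 0, -1/26, -17/26, 19/13, 9/13]
R4 ← R4 − (5/26)·R2: [0, 0, -5/26, 123/26, -9/13, -7/13]
R5 ← R5 + (5/26)·R2: [0, 0, 109/26, -19/26, 9/13, 59/13]
R4 ← R4 − (5)·R3: [0, 0, 0, 8, -8, -4]
R5 ← R5 + (109)·R3: [0, 0, 0, -72, 160, 80]
R5 ← R5 + (9)·R4: [0, 0, 0, 0, 88, 44]
Echelon form has 5 nonzero rows, so rank(A) = 5.
The column space has dimension equal to the rank: 5.

5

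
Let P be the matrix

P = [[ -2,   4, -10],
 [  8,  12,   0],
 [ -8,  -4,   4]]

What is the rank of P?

Row reduce to echelon form.
R2 ← R2 + (4)·R1: [0, 28, -40]
R3 ← R3 − (4)·R1: [0, -20, 44]
R3 ← R3 + (5/7)·R2: [0, 0, 108/7]
Echelon form has 3 nonzero rows, so rank(P) = 3.

3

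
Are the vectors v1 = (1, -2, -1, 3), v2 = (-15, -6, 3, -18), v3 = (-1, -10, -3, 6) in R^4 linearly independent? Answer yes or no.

no

Form the matrix with these vectors as rows and row reduce.
R2 ← R2 + (15)·R1: [0, -36, -12, 27]
R3 ← R3 + R1: [0, -12, -4, 9]
R3 ← R3 − (1/3)·R2: [0, 0, 0, 0]
2 nonzero rows, so the 3 vectors span a space of dimension 2.
Since 2 < 3, the vectors are linearly dependent.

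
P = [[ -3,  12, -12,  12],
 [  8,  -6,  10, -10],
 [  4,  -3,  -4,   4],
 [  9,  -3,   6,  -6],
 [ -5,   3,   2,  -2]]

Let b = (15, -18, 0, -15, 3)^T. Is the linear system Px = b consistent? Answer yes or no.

yes

Row reduce the augmented matrix [P | b].
R2 ← R2 + (8/3)·R1: [0, 26, -22, 22, 22]
R3 ← R3 + (4/3)·R1: [0, 13, -20, 20, 20]
R4 ← R4 + (3)·R1: [0, 33, -30, 30, 30]
R5 ← R5 − (5/3)·R1: [0, -17, 22, -22, -22]
R3 ← R3 − (1/2)·R2: [0, 0, -9, 9, 9]
R4 ← R4 − (33/26)·R2: [0, 0, -27/13, 27/13, 27/13]
R5 ← R5 + (17/26)·R2: [0, 0, 99/13, -99/13, -99/13]
R4 ← R4 − (3/13)·R3: [0, 0, 0, 0, 0]
R5 ← R5 + (11/13)·R3: [0, 0, 0, 0, 0]
The echelon form has 3 nonzero rows, and every pivot lies in the first 4 columns, so rank(P) = rank([P|b]) = 3.
The system is consistent.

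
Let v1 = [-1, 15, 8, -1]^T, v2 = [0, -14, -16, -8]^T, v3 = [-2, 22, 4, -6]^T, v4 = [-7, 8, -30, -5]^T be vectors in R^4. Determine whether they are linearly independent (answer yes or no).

yes

Form the matrix with these vectors as rows and row reduce.
R3 ← R3 − (2)·R1: [0, -8, -12, -4]
R4 ← R4 − (7)·R1: [0, -97, -86, 2]
R3 ← R3 − (4/7)·R2: [0, 0, -20/7, 4/7]
R4 ← R4 − (97/14)·R2: [0, 0, 174/7, 402/7]
R4 ← R4 + (87/10)·R3: [0, 0, 0, 312/5]
4 nonzero rows, so the 4 vectors span a space of dimension 4.
Since 4 = 4, the vectors are linearly independent.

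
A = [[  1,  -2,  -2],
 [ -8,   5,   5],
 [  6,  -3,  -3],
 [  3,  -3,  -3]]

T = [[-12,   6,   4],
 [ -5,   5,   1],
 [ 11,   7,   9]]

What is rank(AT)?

First compute AT:
[[-24, -18, -16],
 [126,  12,  18],
 [-90,   0,  -6],
 [-54, -18, -18]]
Now row reduce the product.
R2 ← R2 + (21/4)·R1: [0, -165/2, -66]
R3 ← R3 − (15/4)·R1: [0, 135/2, 54]
R4 ← R4 − (9/4)·R1: [0, 45/2, 18]
R3 ← R3 + (9/11)·R2: [0, 0, 0]
R4 ← R4 + (3/11)·R2: [0, 0, 0]
2 nonzero rows, so rank(AT) = 2.

2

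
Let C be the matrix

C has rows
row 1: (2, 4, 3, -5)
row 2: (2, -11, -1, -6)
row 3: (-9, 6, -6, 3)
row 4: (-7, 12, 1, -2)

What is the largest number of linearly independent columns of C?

Row reduce to echelon form.
R2 ← R2 − R1: [0, -15, -4, -1]
R3 ← R3 + (9/2)·R1: [0, 24, 15/2, -39/2]
R4 ← R4 + (7/2)·R1: [0, 26, 23/2, -39/2]
R3 ← R3 + (8/5)·R2: [0, 0, 11/10, -211/10]
R4 ← R4 + (26/15)·R2: [0, 0, 137/30, -637/30]
R4 ← R4 − (137/33)·R3: [0, 0, 0, 730/11]
Echelon form has 4 nonzero rows, so rank(C) = 4.
The rank gives the maximum number of linearly independent columns: 4.

4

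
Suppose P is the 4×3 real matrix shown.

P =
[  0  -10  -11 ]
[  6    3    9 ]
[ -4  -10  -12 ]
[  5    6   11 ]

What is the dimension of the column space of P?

Row reduce to echelon form.
Swap R1 ↔ R2
R3 ← R3 + (2/3)·R1: [0, -8, -6]
R4 ← R4 − (5/6)·R1: [0, 7/2, 7/2]
R3 ← R3 − (4/5)·R2: [0, 0, 14/5]
R4 ← R4 + (7/20)·R2: [0, 0, -7/20]
R4 ← R4 + (1/8)·R3: [0, 0, 0]
Echelon form has 3 nonzero rows, so rank(P) = 3.
The column space has dimension equal to the rank: 3.

3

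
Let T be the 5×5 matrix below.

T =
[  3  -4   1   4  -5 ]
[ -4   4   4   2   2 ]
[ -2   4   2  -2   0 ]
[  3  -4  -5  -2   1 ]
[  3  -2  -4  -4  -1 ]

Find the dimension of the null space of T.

Row reduce to echelon form.
R2 ← R2 + (4/3)·R1: [0, -4/3, 16/3, 22/3, -14/3]
R3 ← R3 + (2/3)·R1: [0, 4/3, 8/3, 2/3, -10/3]
R4 ← R4 − R1: [0, 0, -6, -6, 6]
R5 ← R5 − R1: [0, 2, -5, -8, 4]
R3 ← R3 + R2: [0, 0, 8, 8, -8]
R5 ← R5 + (3/2)·R2: [0, 0, 3, 3, -3]
R4 ← R4 + (3/4)·R3: [0, 0, 0, 0, 0]
R5 ← R5 − (3/8)·R3: [0, 0, 0, 0, 0]
3 nonzero rows, so rank(T) = 3.
T has 5 columns; by rank–nullity, nullity = 5 − 3 = 2.

2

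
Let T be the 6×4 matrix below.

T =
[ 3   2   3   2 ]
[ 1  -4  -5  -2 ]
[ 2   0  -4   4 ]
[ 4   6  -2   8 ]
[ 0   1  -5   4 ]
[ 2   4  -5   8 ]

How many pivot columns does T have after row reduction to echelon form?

Row reduce to echelon form.
R2 ← R2 − (1/3)·R1: [0, -14/3, -6, -8/3]
R3 ← R3 − (2/3)·R1: [0, -4/3, -6, 8/3]
R4 ← R4 − (4/3)·R1: [0, 10/3, -6, 16/3]
R6 ← R6 − (2/3)·R1: [0, 8/3, -7, 20/3]
R3 ← R3 − (2/7)·R2: [0, 0, -30/7, 24/7]
R4 ← R4 + (5/7)·R2: [0, 0, -72/7, 24/7]
R5 ← R5 + (3/14)·R2: [0, 0, -44/7, 24/7]
R6 ← R6 + (4/7)·R2: [0, 0, -73/7, 36/7]
R4 ← R4 − (12/5)·R3: [0, 0, 0, -24/5]
R5 ← R5 − (22/15)·R3: [0, 0, 0, -8/5]
R6 ← R6 − (73/30)·R3: [0, 0, 0, -16/5]
R5 ← R5 − (1/3)·R4: [0, 0, 0, 0]
R6 ← R6 − (2/3)·R4: [0, 0, 0, 0]
Echelon form has 4 nonzero rows, so rank(T) = 4.
Each nonzero row contributes one pivot column: 4 pivot columns.

4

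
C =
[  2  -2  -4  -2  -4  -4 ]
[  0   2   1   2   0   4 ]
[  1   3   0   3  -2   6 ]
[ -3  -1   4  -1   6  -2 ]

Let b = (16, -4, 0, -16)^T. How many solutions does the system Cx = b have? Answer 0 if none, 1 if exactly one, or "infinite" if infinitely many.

infinite

Row reduce the augmented matrix [C | b].
R3 ← R3 − (1/2)·R1: [0, 4, 2, 4, 0, 8, -8]
R4 ← R4 + (3/2)·R1: [0, -4, -2, -4, 0, -8, 8]
R3 ← R3 − (2)·R2: [0, 0, 0, 0, 0, 0, 0]
R4 ← R4 + (2)·R2: [0, 0, 0, 0, 0, 0, 0]
The echelon form has 2 nonzero rows, and every pivot lies in the first 6 columns, so rank(C) = rank([C|b]) = 2.
The system is consistent.
rank = 2 < 6 unknowns, so there are infinitely many solutions.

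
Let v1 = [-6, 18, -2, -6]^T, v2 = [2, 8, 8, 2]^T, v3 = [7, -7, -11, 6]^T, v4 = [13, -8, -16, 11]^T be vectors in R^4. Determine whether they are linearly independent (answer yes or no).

yes

Form the matrix with these vectors as rows and row reduce.
R2 ← R2 + (1/3)·R1: [0, 14, 22/3, 0]
R3 ← R3 + (7/6)·R1: [0, 14, -40/3, -1]
R4 ← R4 + (13/6)·R1: [0, 31, -61/3, -2]
R3 ← R3 − R2: [0, 0, -62/3, -1]
R4 ← R4 − (31/14)·R2: [0, 0, -256/7, -2]
R4 ← R4 − (384/217)·R3: [0, 0, 0, -50/217]
4 nonzero rows, so the 4 vectors span a space of dimension 4.
Since 4 = 4, the vectors are linearly independent.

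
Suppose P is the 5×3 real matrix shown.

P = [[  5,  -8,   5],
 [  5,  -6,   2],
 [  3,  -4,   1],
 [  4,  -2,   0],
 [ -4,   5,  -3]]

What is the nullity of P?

Row reduce to echelon form.
R2 ← R2 − R1: [0, 2, -3]
R3 ← R3 − (3/5)·R1: [0, 4/5, -2]
R4 ← R4 − (4/5)·R1: [0, 22/5, -4]
R5 ← R5 + (4/5)·R1: [0, -7/5, 1]
R3 ← R3 − (2/5)·R2: [0, 0, -4/5]
R4 ← R4 − (11/5)·R2: [0, 0, 13/5]
R5 ← R5 + (7/10)·R2: [0, 0, -11/10]
R4 ← R4 + (13/4)·R3: [0, 0, 0]
R5 ← R5 − (11/8)·R3: [0, 0, 0]
3 nonzero rows, so rank(P) = 3.
P has 3 columns; by rank–nullity, nullity = 3 − 3 = 0.

0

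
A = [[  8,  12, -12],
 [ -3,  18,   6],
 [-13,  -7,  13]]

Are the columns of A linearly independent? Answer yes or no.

yes

Row reduce A to echelon form.
R2 ← R2 + (3/8)·R1: [0, 45/2, 3/2]
R3 ← R3 + (13/8)·R1: [0, 25/2, -13/2]
R3 ← R3 − (5/9)·R2: [0, 0, -22/3]
3 pivots among 3 columns.
Every column is a pivot column, so the columns are linearly independent.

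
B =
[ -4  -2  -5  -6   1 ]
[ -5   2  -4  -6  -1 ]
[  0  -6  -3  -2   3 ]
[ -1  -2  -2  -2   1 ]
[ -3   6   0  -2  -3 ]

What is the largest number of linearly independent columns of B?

2

Row reduce to echelon form.
R2 ← R2 − (5/4)·R1: [0, 9/2, 9/4, 3/2, -9/4]
R4 ← R4 − (1/4)·R1: [0, -3/2, -3/4, -1/2, 3/4]
R5 ← R5 − (3/4)·R1: [0, 15/2, 15/4, 5/2, -15/4]
R3 ← R3 + (4/3)·R2: [0, 0, 0, 0, 0]
R4 ← R4 + (1/3)·R2: [0, 0, 0, 0, 0]
R5 ← R5 − (5/3)·R2: [0, 0, 0, 0, 0]
Echelon form has 2 nonzero rows, so rank(B) = 2.
The rank gives the maximum number of linearly independent columns: 2.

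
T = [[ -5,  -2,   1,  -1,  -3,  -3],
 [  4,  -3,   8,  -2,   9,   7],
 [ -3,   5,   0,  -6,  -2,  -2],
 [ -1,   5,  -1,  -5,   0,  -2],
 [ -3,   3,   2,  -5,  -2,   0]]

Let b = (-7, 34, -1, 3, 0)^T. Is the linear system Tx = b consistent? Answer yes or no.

Row reduce the augmented matrix [T | b].
R2 ← R2 + (4/5)·R1: [0, -23/5, 44/5, -14/5, 33/5, 23/5, 142/5]
R3 ← R3 − (3/5)·R1: [0, 31/5, -3/5, -27/5, -1/5, -1/5, 16/5]
R4 ← R4 − (1/5)·R1: [0, 27/5, -6/5, -24/5, 3/5, -7/5, 22/5]
R5 ← R5 − (3/5)·R1: [0, 21/5, 7/5, -22/5, -1/5, 9/5, 21/5]
R3 ← R3 + (31/23)·R2: [0, 0, 259/23, -211/23, 200/23, 6, 954/23]
R4 ← R4 + (27/23)·R2: [0, 0, 210/23, -186/23, 192/23, 4, 868/23]
R5 ← R5 + (21/23)·R2: [0, 0, 217/23, -160/23, 134/23, 6, 693/23]
R4 ← R4 − (30/37)·R3: [0, 0, 0, -24/37, 48/37, -32/37, 152/37]
R5 ← R5 − (31/37)·R3: [0, 0, 0, 27/37, -54/37, 36/37, -171/37]
R5 ← R5 + (9/8)·R4: [0, 0, 0, 0, 0, 0, 0]
The echelon form has 4 nonzero rows, and every pivot lies in the first 6 columns, so rank(T) = rank([T|b]) = 4.
The system is consistent.

yes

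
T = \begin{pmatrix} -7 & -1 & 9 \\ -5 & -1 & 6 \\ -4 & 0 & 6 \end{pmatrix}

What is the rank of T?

2

Row reduce to echelon form.
R2 ← R2 − (5/7)·R1: [0, -2/7, -3/7]
R3 ← R3 − (4/7)·R1: [0, 4/7, 6/7]
R3 ← R3 + (2)·R2: [0, 0, 0]
Echelon form has 2 nonzero rows, so rank(T) = 2.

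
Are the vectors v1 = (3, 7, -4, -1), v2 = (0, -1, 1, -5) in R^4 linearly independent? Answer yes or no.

Form the matrix with these vectors as rows and row reduce.
2 nonzero rows, so the 2 vectors span a space of dimension 2.
Since 2 = 2, the vectors are linearly independent.

yes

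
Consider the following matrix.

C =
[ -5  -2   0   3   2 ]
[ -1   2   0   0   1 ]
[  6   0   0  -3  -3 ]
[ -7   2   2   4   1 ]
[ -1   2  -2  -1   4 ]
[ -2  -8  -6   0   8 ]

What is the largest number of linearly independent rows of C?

Row reduce to echelon form.
R2 ← R2 − (1/5)·R1: [0, 12/5, 0, -3/5, 3/5]
R3 ← R3 + (6/5)·R1: [0, -12/5, 0, 3/5, -3/5]
R4 ← R4 − (7/5)·R1: [0, 24/5, 2, -1/5, -9/5]
R5 ← R5 − (1/5)·R1: [0, 12/5, -2, -8/5, 18/5]
R6 ← R6 − (2/5)·R1: [0, -36/5, -6, -6/5, 36/5]
R3 ← R3 + R2: [0, 0, 0, 0, 0]
R4 ← R4 − (2)·R2: [0, 0, 2, 1, -3]
R5 ← R5 − R2: [0, 0, -2, -1, 3]
R6 ← R6 + (3)·R2: [0, 0, -6, -3, 9]
Swap R3 ↔ R4
R5 ← R5 + R3: [0, 0, 0, 0, 0]
R6 ← R6 + (3)·R3: [0, 0, 0, 0, 0]
Echelon form has 3 nonzero rows, so rank(C) = 3.
The rank gives the maximum number of linearly independent rows: 3.

3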